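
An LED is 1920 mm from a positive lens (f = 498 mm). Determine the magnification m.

1/d_i = 1/f − 1/d_o = 1/(498.0) − 1/(1920) = 0.001487, so d_i = 672.4 mm.
m = −d_i/d_o = −(672.4)/(1920) = -0.350.
The image is real, inverted and reduced, on the far side of the lens.

m = -0.350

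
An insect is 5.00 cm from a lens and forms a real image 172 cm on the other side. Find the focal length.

Real image ⇒ d_i = +172 cm.
1/f = 1/d_o + 1/d_i = 1/(5.00) + 1/(172) = 0.2058, so f = 4.86 cm.
Since f is positive, the lens is converging.

f = 4.86 cm (converging)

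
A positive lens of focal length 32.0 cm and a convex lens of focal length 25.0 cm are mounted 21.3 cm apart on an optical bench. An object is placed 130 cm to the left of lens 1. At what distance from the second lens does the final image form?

Lens 1: 1/d_i1 = 1/f₁ − 1/d_o1 = 1/(32.0) − 1/(130) = 0.02356, so d_i1 = 42.45 cm.
The intermediate image is 42.45 cm to the right of lens 1, which lies 21.15 cm to the right of lens 2 — a virtual object — so d_o2 = −21.15 cm.
Lens 2: 1/d_i2 = 1/f₂ − 1/d_o2 = 1/(25.0) − 1/(-21.15) = 0.08728, so d_i2 = 11.5 cm.
The final image is real, 11.5 cm to the right of lens 2 (overall magnification ≈ -0.18).

11.5 cm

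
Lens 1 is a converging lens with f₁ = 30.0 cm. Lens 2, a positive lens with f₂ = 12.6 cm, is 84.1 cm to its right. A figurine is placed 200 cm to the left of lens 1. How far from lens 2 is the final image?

Lens 1: 1/d_i1 = 1/f₁ − 1/d_o1 = 1/(30.0) − 1/(200) = 0.02833, so d_i1 = 35.29 cm.
The intermediate image is 35.29 cm to the right of lens 1, which is 84.1 − (35.29) = 48.81 cm to the left of lens 2, so d_o2 = +48.81 cm.
Lens 2: 1/d_i2 = 1/f₂ − 1/d_o2 = 1/(12.6) − 1/(48.81) = 0.05888, so d_i2 = 17.0 cm.
The final image is real, 17.0 cm to the right of lens 2 (overall magnification ≈ 0.061).

17.0 cm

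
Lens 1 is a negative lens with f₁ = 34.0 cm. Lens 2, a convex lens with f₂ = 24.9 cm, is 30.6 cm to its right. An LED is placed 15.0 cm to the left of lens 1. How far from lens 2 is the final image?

Lens 1 is diverging, so f₁ = −34.0 cm.
Lens 1: 1/d_i1 = 1/f₁ − 1/d_o1 = 1/(-34.0) − 1/(15.0) = -0.09608, so d_i1 = -10.41 cm.
The intermediate image is 10.41 cm to the left of lens 1 (virtual), which is 30.6 − (-10.41) = 41.01 cm to the left of lens 2, so d_o2 = +41.01 cm.
Lens 2: 1/d_i2 = 1/f₂ − 1/d_o2 = 1/(24.9) − 1/(41.01) = 0.01578, so d_i2 = 63.4 cm.
The final image is real, 63.4 cm to the right of lens 2 (overall magnification ≈ -1.1).

63.4 cm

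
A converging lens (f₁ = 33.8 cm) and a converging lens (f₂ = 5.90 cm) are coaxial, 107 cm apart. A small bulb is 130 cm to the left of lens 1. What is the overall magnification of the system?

Lens 1: 1/d_i1 = 1/(33.8) − 1/(130) = 0.02189, so d_i1 = 45.68 cm; m₁ = −d_i1/d_o1 = -0.3514.
d_o2 = 107 − (45.68) = 61.32 cm.
Lens 2: 1/d_i2 = 1/(5.90) − 1/(61.32) = 0.1532, so d_i2 = 6.528 cm; m₂ = −d_i2/d_o2 = -0.1065.
m = m₁·m₂ = (-0.3514)(-0.1065) = +0.0374.

m = +0.0374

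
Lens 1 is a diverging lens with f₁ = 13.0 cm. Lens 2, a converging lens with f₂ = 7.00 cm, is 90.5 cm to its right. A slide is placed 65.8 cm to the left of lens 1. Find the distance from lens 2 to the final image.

Lens 1 is diverging, so f₁ = −13.0 cm.
Lens 1: 1/d_i1 = 1/f₁ − 1/d_o1 = 1/(-13.0) − 1/(65.8) = -0.09212, so d_i1 = -10.86 cm.
The intermediate image is 10.86 cm to the left of lens 1 (virtual), which is 90.5 − (-10.86) = 101.4 cm to the left of lens 2, so d_o2 = +101.4 cm.
Lens 2: 1/d_i2 = 1/f₂ − 1/d_o2 = 1/(7.00) − 1/(101.4) = 0.1330, so d_i2 = 7.52 cm.
The final image is real, 7.52 cm to the right of lens 2 (overall magnification ≈ -0.012).

7.52 cm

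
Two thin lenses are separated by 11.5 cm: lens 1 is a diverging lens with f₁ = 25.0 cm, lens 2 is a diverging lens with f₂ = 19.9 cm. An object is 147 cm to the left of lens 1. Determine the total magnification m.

m = +0.0548

f₁ = −25.0 cm (diverging).
Lens 1: 1/d_i1 = 1/(-25.0) − 1/(147) = -0.04680, so d_i1 = -21.37 cm; m₁ = −d_i1/d_o1 = +0.1454.
d_o2 = 11.5 − (-21.37) = 32.87 cm.
f₂ = −19.9 cm (diverging).
Lens 2: 1/d_i2 = 1/(-19.9) − 1/(32.87) = -0.08067, so d_i2 = -12.40 cm; m₂ = −d_i2/d_o2 = +0.3771.
m = m₁·m₂ = (+0.1454)(+0.3771) = +0.0548.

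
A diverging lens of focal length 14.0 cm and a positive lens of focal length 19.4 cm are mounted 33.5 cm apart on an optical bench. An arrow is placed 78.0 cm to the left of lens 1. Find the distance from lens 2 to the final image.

33.9 cm

Lens 1 is diverging, so f₁ = −14.0 cm.
Lens 1: 1/d_i1 = 1/f₁ − 1/d_o1 = 1/(-14.0) − 1/(78.0) = -0.08425, so d_i1 = -11.87 cm.
The intermediate image is 11.87 cm to the left of lens 1 (virtual), which is 33.5 − (-11.87) = 45.37 cm to the left of lens 2, so d_o2 = +45.37 cm.
Lens 2: 1/d_i2 = 1/f₂ − 1/d_o2 = 1/(19.4) − 1/(45.37) = 0.02951, so d_i2 = 33.9 cm.
The final image is real, 33.9 cm to the right of lens 2 (overall magnification ≈ -0.11).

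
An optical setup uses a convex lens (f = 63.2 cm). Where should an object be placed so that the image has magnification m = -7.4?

71.7 cm

m = −d_i/d_o ⇒ d_i = −m·d_o.
1/f = 1/d_o + 1/d_i = 1/d_o − 1/(m·d_o) = (1 − 1/m)/d_o, so d_o = f(1 − 1/m) = (63.20)(1 − 1/(-7.4)) = 71.7 cm.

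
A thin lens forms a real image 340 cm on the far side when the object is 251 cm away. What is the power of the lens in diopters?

P = +0.693 D

d_i = +340 cm.
1/f = 1/d_o + 1/d_i = 1/(251) + 1/(340) = 0.006925 cm⁻¹.
f = 144.4 cm = 1.444 m, so P = 1/f = +0.693 D.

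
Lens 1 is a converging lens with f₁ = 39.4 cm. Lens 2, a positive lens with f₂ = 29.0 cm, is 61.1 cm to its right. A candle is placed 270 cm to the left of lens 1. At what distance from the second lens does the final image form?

30.9 cm

Lens 1: 1/d_i1 = 1/f₁ − 1/d_o1 = 1/(39.4) − 1/(270) = 0.02168, so d_i1 = 46.13 cm.
The intermediate image is 46.13 cm to the right of lens 1, which is 61.1 − (46.13) = 14.97 cm to the left of lens 2, so d_o2 = +14.97 cm.
Lens 2: 1/d_i2 = 1/f₂ − 1/d_o2 = 1/(29.0) − 1/(14.97) = -0.03232, so d_i2 = -30.9 cm.
The final image is virtual, 30.9 cm to the left of lens 2 (overall magnification ≈ -0.35).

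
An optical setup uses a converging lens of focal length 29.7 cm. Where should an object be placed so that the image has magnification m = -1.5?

49.5 cm

m = −d_i/d_o ⇒ d_i = −m·d_o.
1/f = 1/d_o + 1/d_i = 1/d_o − 1/(m·d_o) = (1 − 1/m)/d_o, so d_o = f(1 − 1/m) = (29.70)(1 − 1/(-1.5)) = 49.5 cm.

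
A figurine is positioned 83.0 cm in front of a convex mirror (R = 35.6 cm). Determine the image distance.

14.7 cm

f = R/2 = 35.6/2 = 17.80 cm; for a convex mirror, f = -17.80 cm.
Mirror equation: 1/d_i = 1/f − 1/d_o = 1/(-17.80) − 1/(83.0) = -0.05618 − 0.01205 = -0.06823, so d_i = -14.7 cm.
The image is virtual, upright and reduced, behind the mirror.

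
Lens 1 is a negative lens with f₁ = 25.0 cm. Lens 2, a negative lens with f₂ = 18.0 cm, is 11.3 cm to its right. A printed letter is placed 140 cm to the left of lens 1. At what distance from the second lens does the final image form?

Lens 1 is diverging, so f₁ = −25.0 cm.
Lens 1: 1/d_i1 = 1/f₁ − 1/d_o1 = 1/(-25.0) − 1/(140) = -0.04714, so d_i1 = -21.21 cm.
The intermediate image is 21.21 cm to the left of lens 1 (virtual), which is 11.3 − (-21.21) = 32.51 cm to the left of lens 2, so d_o2 = +32.51 cm.
Lens 2 is diverging, so f₂ = −18.0 cm.
Lens 2: 1/d_i2 = 1/f₂ − 1/d_o2 = 1/(-18.0) − 1/(32.51) = -0.08632, so d_i2 = -11.6 cm.
The final image is virtual, 11.6 cm to the left of lens 2 (overall magnification ≈ 0.054).

11.6 cm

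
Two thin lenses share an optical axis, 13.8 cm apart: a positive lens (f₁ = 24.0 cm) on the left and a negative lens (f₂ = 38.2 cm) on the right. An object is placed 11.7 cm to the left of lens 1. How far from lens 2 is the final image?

18.7 cm

Lens 1: 1/d_i1 = 1/f₁ − 1/d_o1 = 1/(24.0) − 1/(11.7) = -0.04380, so d_i1 = -22.83 cm.
The intermediate image is 22.83 cm to the left of lens 1 (virtual), which is 13.8 − (-22.83) = 36.63 cm to the left of lens 2, so d_o2 = +36.63 cm.
Lens 2 is diverging, so f₂ = −38.2 cm.
Lens 2: 1/d_i2 = 1/f₂ − 1/d_o2 = 1/(-38.2) − 1/(36.63) = -0.05348, so d_i2 = -18.7 cm.
The final image is virtual, 18.7 cm to the left of lens 2 (overall magnification ≈ 1.00).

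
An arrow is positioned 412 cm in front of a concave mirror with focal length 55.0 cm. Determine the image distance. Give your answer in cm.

Mirror equation: 1/s_i = 1/f − 1/s_o = 1/(55.00) − 1/(412) = 0.01818 − 0.002427 = 0.01575, so s_i = 63.5 cm.
The image is real, inverted and reduced, in front of the mirror.

63.5 cm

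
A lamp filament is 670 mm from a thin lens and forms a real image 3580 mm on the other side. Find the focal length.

f = 564 mm (converging)

Real image ⇒ d_i = +3580 mm.
1/f = 1/d_o + 1/d_i = 1/(670) + 1/(3580) = 0.001772, so f = 564 mm.
Since f is positive, the thin lens is converging.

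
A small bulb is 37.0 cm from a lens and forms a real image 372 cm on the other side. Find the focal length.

f = 33.7 cm (converging)

Real image ⇒ d_i = +372 cm.
1/f = 1/d_o + 1/d_i = 1/(37.0) + 1/(372) = 0.02972, so f = 33.7 cm.
Since f is positive, the lens is converging.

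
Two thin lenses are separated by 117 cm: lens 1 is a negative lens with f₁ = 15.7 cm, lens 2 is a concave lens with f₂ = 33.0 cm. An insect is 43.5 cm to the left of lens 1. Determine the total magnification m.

m = +0.0542

f₁ = −15.7 cm (diverging).
Lens 1: 1/d_i1 = 1/(-15.7) − 1/(43.5) = -0.08668, so d_i1 = -11.54 cm; m₁ = −d_i1/d_o1 = +0.2653.
d_o2 = 117 − (-11.54) = 128.5 cm.
f₂ = −33.0 cm (diverging).
Lens 2: 1/d_i2 = 1/(-33.0) − 1/(128.5) = -0.03809, so d_i2 = -26.26 cm; m₂ = −d_i2/d_o2 = +0.2043.
m = m₁·m₂ = (+0.2653)(+0.2043) = +0.0542.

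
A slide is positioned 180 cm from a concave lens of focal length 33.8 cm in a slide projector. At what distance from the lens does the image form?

For a concave lens, f = -33.8 cm.
Lens equation: 1/d_i = 1/f − 1/d_o = 1/(-33.80) − 1/(180) = -0.02959 − 0.005556 = -0.03514, so d_i = -28.5 cm.
The image is virtual, upright and reduced, on the same side as the object.

28.5 cm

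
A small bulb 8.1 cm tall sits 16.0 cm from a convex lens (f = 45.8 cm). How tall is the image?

12.4 cm

1/d_i = 1/f − 1/d_o = 1/(45.80) − 1/(16.0) = -0.04067, so d_i = -24.59 cm.
m = −d_i/d_o = +1.537.
|h_i| = |m|·h_o = 1.537 × 8.1 = 12.4 cm. The image is virtual, upright and enlarged, on the same side as the object.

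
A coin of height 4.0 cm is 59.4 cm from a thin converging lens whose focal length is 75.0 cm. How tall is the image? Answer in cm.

19.2 cm

1/d_i = 1/f − 1/d_o = 1/(75.00) − 1/(59.4) = -0.003502, so d_i = -285.6 cm.
m = −d_i/d_o = +4.808.
|h_i| = |m|·h_o = 4.808 × 4.0 = 19.2 cm. The image is virtual, upright and enlarged, on the same side as the object.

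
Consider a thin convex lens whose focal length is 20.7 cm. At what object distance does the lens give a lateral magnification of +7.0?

17.7 cm

m = −d_i/d_o ⇒ d_i = −m·d_o.
1/f = 1/d_o + 1/d_i = 1/d_o − 1/(m·d_o) = (1 − 1/m)/d_o, so d_o = f(1 − 1/m) = (20.70)(1 − 1/(+7.0)) = 17.7 cm.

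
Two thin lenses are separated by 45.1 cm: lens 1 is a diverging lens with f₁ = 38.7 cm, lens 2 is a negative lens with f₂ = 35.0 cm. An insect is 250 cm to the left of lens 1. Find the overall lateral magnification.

f₁ = −38.7 cm (diverging).
Lens 1: 1/d_i1 = 1/(-38.7) − 1/(250) = -0.02984, so d_i1 = -33.51 cm; m₁ = −d_i1/d_o1 = +0.1340.
d_o2 = 45.1 − (-33.51) = 78.61 cm.
f₂ = −35.0 cm (diverging).
Lens 2: 1/d_i2 = 1/(-35.0) − 1/(78.61) = -0.04129, so d_i2 = -24.22 cm; m₂ = −d_i2/d_o2 = +0.3081.
m = m₁·m₂ = (+0.1340)(+0.3081) = +0.0413.

m = +0.0413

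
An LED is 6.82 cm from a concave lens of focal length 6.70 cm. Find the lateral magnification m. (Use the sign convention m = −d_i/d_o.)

For a concave lens, f = -6.70 cm.
1/d_i = 1/f − 1/d_o = 1/(-6.700) − 1/(6.82) = -0.2959, so d_i = -3.380 cm.
m = −d_i/d_o = −(-3.380)/(6.82) = +0.496.
The image is virtual, upright and reduced, on the same side as the object.

m = +0.496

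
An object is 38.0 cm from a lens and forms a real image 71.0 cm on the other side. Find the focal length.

Real image ⇒ d_i = +71.0 cm.
1/f = 1/d_o + 1/d_i = 1/(38.0) + 1/(71.0) = 0.04040, so f = 24.8 cm.
Since f is positive, the lens is converging.

f = 24.8 cm (converging)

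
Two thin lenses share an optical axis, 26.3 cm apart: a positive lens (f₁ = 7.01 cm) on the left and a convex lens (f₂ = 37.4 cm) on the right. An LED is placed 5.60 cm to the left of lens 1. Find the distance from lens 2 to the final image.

121 cm

Lens 1: 1/d_i1 = 1/f₁ − 1/d_o1 = 1/(7.01) − 1/(5.60) = -0.03592, so d_i1 = -27.84 cm.
The intermediate image is 27.84 cm to the left of lens 1 (virtual), which is 26.3 − (-27.84) = 54.14 cm to the left of lens 2, so d_o2 = +54.14 cm.
Lens 2: 1/d_i2 = 1/f₂ − 1/d_o2 = 1/(37.4) − 1/(54.14) = 0.008267, so d_i2 = 121 cm.
The final image is real, 121 cm to the right of lens 2 (overall magnification ≈ -11).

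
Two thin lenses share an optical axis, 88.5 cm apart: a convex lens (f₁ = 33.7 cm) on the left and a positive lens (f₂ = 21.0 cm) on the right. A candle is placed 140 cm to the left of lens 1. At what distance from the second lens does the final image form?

Lens 1: 1/d_i1 = 1/f₁ − 1/d_o1 = 1/(33.7) − 1/(140) = 0.02253, so d_i1 = 44.38 cm.
The intermediate image is 44.38 cm to the right of lens 1, which is 88.5 − (44.38) = 44.12 cm to the left of lens 2, so d_o2 = +44.12 cm.
Lens 2: 1/d_i2 = 1/f₂ − 1/d_o2 = 1/(21.0) − 1/(44.12) = 0.02495, so d_i2 = 40.1 cm.
The final image is real, 40.1 cm to the right of lens 2 (overall magnification ≈ 0.29).

40.1 cm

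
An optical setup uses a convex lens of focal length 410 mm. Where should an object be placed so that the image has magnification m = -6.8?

m = −d_i/d_o ⇒ d_i = −m·d_o.
1/f = 1/d_o + 1/d_i = 1/d_o − 1/(m·d_o) = (1 − 1/m)/d_o, so d_o = f(1 − 1/m) = (410.0)(1 − 1/(-6.8)) = 470 mm.

470 mm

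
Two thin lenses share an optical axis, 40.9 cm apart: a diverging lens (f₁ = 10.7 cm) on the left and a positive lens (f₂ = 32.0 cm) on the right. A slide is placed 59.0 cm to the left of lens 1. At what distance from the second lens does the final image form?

Lens 1 is diverging, so f₁ = −10.7 cm.
Lens 1: 1/d_i1 = 1/f₁ − 1/d_o1 = 1/(-10.7) − 1/(59.0) = -0.1104, so d_i1 = -9.057 cm.
The intermediate image is 9.057 cm to the left of lens 1 (virtual), which is 40.9 − (-9.057) = 49.96 cm to the left of lens 2, so d_o2 = +49.96 cm.
Lens 2: 1/d_i2 = 1/f₂ − 1/d_o2 = 1/(32.0) − 1/(49.96) = 0.01123, so d_i2 = 89.0 cm.
The final image is real, 89.0 cm to the right of lens 2 (overall magnification ≈ -0.27).

89.0 cm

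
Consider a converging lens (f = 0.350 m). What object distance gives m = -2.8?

0.475 m

m = −d_i/d_o ⇒ d_i = −m·d_o.
1/f = 1/d_o + 1/d_i = 1/d_o − 1/(m·d_o) = (1 − 1/m)/d_o, so d_o = f(1 − 1/m) = (0.3500)(1 − 1/(-2.8)) = 0.475 m.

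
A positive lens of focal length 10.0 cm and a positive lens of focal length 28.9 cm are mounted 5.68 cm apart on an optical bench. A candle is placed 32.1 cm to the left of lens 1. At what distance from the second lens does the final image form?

6.77 cm

Lens 1: 1/d_i1 = 1/f₁ − 1/d_o1 = 1/(10.0) − 1/(32.1) = 0.06885, so d_i1 = 14.52 cm.
The intermediate image is 14.52 cm to the right of lens 1, which lies 8.840 cm to the right of lens 2 — a virtual object — so d_o2 = −8.840 cm.
Lens 2: 1/d_i2 = 1/f₂ − 1/d_o2 = 1/(28.9) − 1/(-8.840) = 0.1477, so d_i2 = 6.77 cm.
The final image is real, 6.77 cm to the right of lens 2 (overall magnification ≈ -0.35).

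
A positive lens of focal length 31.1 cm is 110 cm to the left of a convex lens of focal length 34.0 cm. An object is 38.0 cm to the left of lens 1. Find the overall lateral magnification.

m = -1.61

Lens 1: 1/d_i1 = 1/(31.1) − 1/(38.0) = 0.005839, so d_i1 = 171.3 cm; m₁ = −d_i1/d_o1 = -4.508.
d_o2 = 110 − (171.3) = -61.30 cm (virtual object).
Lens 2: 1/d_i2 = 1/(34.0) − 1/(-61.30) = 0.04572, so d_i2 = 21.87 cm; m₂ = −d_i2/d_o2 = +0.3568.
m = m₁·m₂ = (-4.508)(+0.3568) = -1.61.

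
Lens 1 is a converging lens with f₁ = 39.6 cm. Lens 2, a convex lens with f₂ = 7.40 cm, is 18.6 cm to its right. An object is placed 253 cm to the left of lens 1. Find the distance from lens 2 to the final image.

5.87 cm

Lens 1: 1/d_i1 = 1/f₁ − 1/d_o1 = 1/(39.6) − 1/(253) = 0.02130, so d_i1 = 46.95 cm.
The intermediate image is 46.95 cm to the right of lens 1, which lies 28.35 cm to the right of lens 2 — a virtual object — so d_o2 = −28.35 cm.
Lens 2: 1/d_i2 = 1/f₂ − 1/d_o2 = 1/(7.40) − 1/(-28.35) = 0.1704, so d_i2 = 5.87 cm.
The final image is real, 5.87 cm to the right of lens 2 (overall magnification ≈ -0.038).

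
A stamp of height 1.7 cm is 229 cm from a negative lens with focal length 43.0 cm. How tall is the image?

0.269 cm

For a negative lens, f = -43.0 cm.
1/d_i = 1/f − 1/d_o = 1/(-43.00) − 1/(229) = -0.02762, so d_i = -36.20 cm.
m = −d_i/d_o = +0.1581.
|h_i| = |m|·h_o = 0.1581 × 1.7 = 0.269 cm. The image is virtual, upright and reduced, on the same side as the object.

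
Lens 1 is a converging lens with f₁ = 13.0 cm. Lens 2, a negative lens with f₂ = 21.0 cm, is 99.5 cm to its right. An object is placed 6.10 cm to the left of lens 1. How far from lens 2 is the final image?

Lens 1: 1/d_i1 = 1/f₁ − 1/d_o1 = 1/(13.0) − 1/(6.10) = -0.08701, so d_i1 = -11.49 cm.
The intermediate image is 11.49 cm to the left of lens 1 (virtual), which is 99.5 − (-11.49) = 111.0 cm to the left of lens 2, so d_o2 = +111.0 cm.
Lens 2 is diverging, so f₂ = −21.0 cm.
Lens 2: 1/d_i2 = 1/f₂ − 1/d_o2 = 1/(-21.0) − 1/(111.0) = -0.05663, so d_i2 = -17.7 cm.
The final image is virtual, 17.7 cm to the left of lens 2 (overall magnification ≈ 0.30).

17.7 cm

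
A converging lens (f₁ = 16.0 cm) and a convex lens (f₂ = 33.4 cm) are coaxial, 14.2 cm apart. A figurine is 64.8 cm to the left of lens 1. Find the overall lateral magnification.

Lens 1: 1/d_i1 = 1/(16.0) − 1/(64.8) = 0.04707, so d_i1 = 21.25 cm; m₁ = −d_i1/d_o1 = -0.3279.
d_o2 = 14.2 − (21.25) = -7.050 cm (virtual object).
Lens 2: 1/d_i2 = 1/(33.4) − 1/(-7.050) = 0.1718, so d_i2 = 5.821 cm; m₂ = −d_i2/d_o2 = +0.8257.
m = m₁·m₂ = (-0.3279)(+0.8257) = -0.271.

m = -0.271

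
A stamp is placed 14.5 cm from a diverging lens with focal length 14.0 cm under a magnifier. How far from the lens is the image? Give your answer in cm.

For a diverging lens, f = -14.0 cm.
Thin-lens equation: 1/s_i = 1/f − 1/s_o = 1/(-14.00) − 1/(14.5) = -0.07143 − 0.06897 = -0.1404, so s_i = -7.12 cm.
The image is virtual, upright and reduced, on the same side as the object.

7.12 cm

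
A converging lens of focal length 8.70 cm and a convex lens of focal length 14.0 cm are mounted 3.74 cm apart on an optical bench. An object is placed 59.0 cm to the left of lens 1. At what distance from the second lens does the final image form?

Lens 1: 1/d_i1 = 1/f₁ − 1/d_o1 = 1/(8.70) − 1/(59.0) = 0.09799, so d_i1 = 10.20 cm.
The intermediate image is 10.20 cm to the right of lens 1, which lies 6.460 cm to the right of lens 2 — a virtual object — so d_o2 = −6.460 cm.
Lens 2: 1/d_i2 = 1/f₂ − 1/d_o2 = 1/(14.0) − 1/(-6.460) = 0.2262, so d_i2 = 4.42 cm.
The final image is real, 4.42 cm to the right of lens 2 (overall magnification ≈ -0.12).

4.42 cm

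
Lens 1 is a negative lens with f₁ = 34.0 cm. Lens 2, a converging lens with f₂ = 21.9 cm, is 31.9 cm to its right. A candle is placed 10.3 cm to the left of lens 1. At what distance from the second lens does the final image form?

48.7 cm

Lens 1 is diverging, so f₁ = −34.0 cm.
Lens 1: 1/d_i1 = 1/f₁ − 1/d_o1 = 1/(-34.0) − 1/(10.3) = -0.1265, so d_i1 = -7.905 cm.
The intermediate image is 7.905 cm to the left of lens 1 (virtual), which is 31.9 − (-7.905) = 39.80 cm to the left of lens 2, so d_o2 = +39.80 cm.
Lens 2: 1/d_i2 = 1/f₂ − 1/d_o2 = 1/(21.9) − 1/(39.80) = 0.02054, so d_i2 = 48.7 cm.
The final image is real, 48.7 cm to the right of lens 2 (overall magnification ≈ -0.94).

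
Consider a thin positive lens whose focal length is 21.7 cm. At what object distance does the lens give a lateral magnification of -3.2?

28.5 cm

m = −d_i/d_o ⇒ d_i = −m·d_o.
1/f = 1/d_o + 1/d_i = 1/d_o − 1/(m·d_o) = (1 − 1/m)/d_o, so d_o = f(1 − 1/m) = (21.70)(1 − 1/(-3.2)) = 28.5 cm.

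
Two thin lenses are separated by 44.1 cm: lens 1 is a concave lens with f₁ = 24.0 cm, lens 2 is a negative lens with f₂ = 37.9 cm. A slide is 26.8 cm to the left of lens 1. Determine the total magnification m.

f₁ = −24.0 cm (diverging).
Lens 1: 1/d_i1 = 1/(-24.0) − 1/(26.8) = -0.07898, so d_i1 = -12.66 cm; m₁ = −d_i1/d_o1 = +0.4724.
d_o2 = 44.1 − (-12.66) = 56.76 cm.
f₂ = −37.9 cm (diverging).
Lens 2: 1/d_i2 = 1/(-37.9) − 1/(56.76) = -0.04400, so d_i2 = -22.73 cm; m₂ = −d_i2/d_o2 = +0.4004.
m = m₁·m₂ = (+0.4724)(+0.4004) = +0.189.

m = +0.189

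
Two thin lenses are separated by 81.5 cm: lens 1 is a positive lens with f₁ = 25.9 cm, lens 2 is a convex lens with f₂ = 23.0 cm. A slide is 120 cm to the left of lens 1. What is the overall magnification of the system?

m = +0.249

Lens 1: 1/d_i1 = 1/(25.9) − 1/(120) = 0.03028, so d_i1 = 33.03 cm; m₁ = −d_i1/d_o1 = -0.2752.
d_o2 = 81.5 − (33.03) = 48.47 cm.
Lens 2: 1/d_i2 = 1/(23.0) − 1/(48.47) = 0.02285, so d_i2 = 43.77 cm; m₂ = −d_i2/d_o2 = -0.9030.
m = m₁·m₂ = (-0.2752)(-0.9030) = +0.249.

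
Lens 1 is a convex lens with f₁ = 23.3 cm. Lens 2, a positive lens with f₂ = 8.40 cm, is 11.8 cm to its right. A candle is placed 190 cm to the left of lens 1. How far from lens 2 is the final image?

Lens 1: 1/d_i1 = 1/f₁ − 1/d_o1 = 1/(23.3) − 1/(190) = 0.03766, so d_i1 = 26.56 cm.
The intermediate image is 26.56 cm to the right of lens 1, which lies 14.76 cm to the right of lens 2 — a virtual object — so d_o2 = −14.76 cm.
Lens 2: 1/d_i2 = 1/f₂ − 1/d_o2 = 1/(8.40) − 1/(-14.76) = 0.1868, so d_i2 = 5.35 cm.
The final image is real, 5.35 cm to the right of lens 2 (overall magnification ≈ -0.051).

5.35 cm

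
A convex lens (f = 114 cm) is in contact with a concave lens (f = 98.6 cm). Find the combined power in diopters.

P₁ = 1/f₁ = 1/(1.14 m) = +0.8772 D; P₂ = 1/f₂ = 1/(-0.986 m) = -1.014 D.
For thin lenses in contact, P = P₁ + P₂ = (+0.8772) + (-1.014) = -0.137 D.

P = -0.137 D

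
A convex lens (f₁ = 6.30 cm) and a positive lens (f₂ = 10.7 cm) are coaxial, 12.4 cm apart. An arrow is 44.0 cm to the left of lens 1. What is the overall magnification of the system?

m = -0.316

Lens 1: 1/d_i1 = 1/(6.30) − 1/(44.0) = 0.1360, so d_i1 = 7.353 cm; m₁ = −d_i1/d_o1 = -0.1671.
d_o2 = 12.4 − (7.353) = 5.047 cm.
Lens 2: 1/d_i2 = 1/(10.7) − 1/(5.047) = -0.1047, so d_i2 = -9.553 cm; m₂ = −d_i2/d_o2 = +1.893.
m = m₁·m₂ = (-0.1671)(+1.893) = -0.316.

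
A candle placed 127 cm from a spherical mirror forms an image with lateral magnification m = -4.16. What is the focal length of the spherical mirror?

f = 102 cm (concave)

m = −d_i/d_o ⇒ d_i = −m·d_o = −(-4.16)·(127) = 528.3 cm.
1/f = 1/d_o + 1/d_i = 1/(127) + 1/(528.3) = 0.009767, so f = 102 cm.
Since f is positive, the spherical mirror is concave.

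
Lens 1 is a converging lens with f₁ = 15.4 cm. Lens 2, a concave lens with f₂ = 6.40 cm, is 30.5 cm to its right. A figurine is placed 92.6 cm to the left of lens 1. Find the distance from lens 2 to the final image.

4.18 cm

Lens 1: 1/d_i1 = 1/f₁ − 1/d_o1 = 1/(15.4) − 1/(92.6) = 0.05414, so d_i1 = 18.47 cm.
The intermediate image is 18.47 cm to the right of lens 1, which is 30.5 − (18.47) = 12.03 cm to the left of lens 2, so d_o2 = +12.03 cm.
Lens 2 is diverging, so f₂ = −6.40 cm.
Lens 2: 1/d_i2 = 1/f₂ − 1/d_o2 = 1/(-6.40) − 1/(12.03) = -0.2394, so d_i2 = -4.18 cm.
The final image is virtual, 4.18 cm to the left of lens 2 (overall magnification ≈ -0.069).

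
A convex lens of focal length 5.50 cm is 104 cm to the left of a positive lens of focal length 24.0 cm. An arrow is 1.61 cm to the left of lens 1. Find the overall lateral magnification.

Lens 1: 1/d_i1 = 1/(5.50) − 1/(1.61) = -0.4393, so d_i1 = -2.276 cm; m₁ = −d_i1/d_o1 = +1.414.
d_o2 = 104 − (-2.276) = 106.3 cm.
Lens 2: 1/d_i2 = 1/(24.0) − 1/(106.3) = 0.03226, so d_i2 = 31.00 cm; m₂ = −d_i2/d_o2 = -0.2916.
m = m₁·m₂ = (+1.414)(-0.2916) = -0.412.

m = -0.412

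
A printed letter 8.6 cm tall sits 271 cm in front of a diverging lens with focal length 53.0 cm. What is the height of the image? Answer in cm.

For a diverging lens, f = -53.0 cm.
1/d_i = 1/f − 1/d_o = 1/(-53.00) − 1/(271) = -0.02256, so d_i = -44.33 cm.
m = −d_i/d_o = +0.1636.
|h_i| = |m|·h_o = 0.1636 × 8.6 = 1.41 cm. The image is virtual, upright and reduced, on the same side as the object.

1.41 cm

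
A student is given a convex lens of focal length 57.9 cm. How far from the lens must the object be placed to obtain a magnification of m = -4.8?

m = −d_i/d_o ⇒ d_i = −m·d_o.
1/f = 1/d_o + 1/d_i = 1/d_o − 1/(m·d_o) = (1 − 1/m)/d_o, so d_o = f(1 − 1/m) = (57.90)(1 − 1/(-4.8)) = 70.0 cm.

70.0 cm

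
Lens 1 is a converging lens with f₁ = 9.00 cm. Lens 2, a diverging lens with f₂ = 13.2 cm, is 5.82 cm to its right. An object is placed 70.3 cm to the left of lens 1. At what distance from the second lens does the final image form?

6.83 cm

Lens 1: 1/d_i1 = 1/f₁ − 1/d_o1 = 1/(9.00) − 1/(70.3) = 0.09689, so d_i1 = 10.32 cm.
The intermediate image is 10.32 cm to the right of lens 1, which lies 4.500 cm to the right of lens 2 — a virtual object — so d_o2 = −4.500 cm.
Lens 2 is diverging, so f₂ = −13.2 cm.
Lens 2: 1/d_i2 = 1/f₂ − 1/d_o2 = 1/(-13.2) − 1/(-4.500) = 0.1465, so d_i2 = 6.83 cm.
The final image is real, 6.83 cm to the right of lens 2 (overall magnification ≈ -0.22).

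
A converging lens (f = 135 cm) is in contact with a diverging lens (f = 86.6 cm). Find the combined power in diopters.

P₁ = 1/f₁ = 1/(1.35 m) = +0.7407 D; P₂ = 1/f₂ = 1/(-0.866 m) = -1.155 D.
For thin lenses in contact, P = P₁ + P₂ = (+0.7407) + (-1.155) = -0.414 D.

P = -0.414 D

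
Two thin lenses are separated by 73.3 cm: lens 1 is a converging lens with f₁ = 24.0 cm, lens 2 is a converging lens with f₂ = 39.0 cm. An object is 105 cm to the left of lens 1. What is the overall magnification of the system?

m = +3.62

Lens 1: 1/d_i1 = 1/(24.0) − 1/(105) = 0.03214, so d_i1 = 31.11 cm; m₁ = −d_i1/d_o1 = -0.2963.
d_o2 = 73.3 − (31.11) = 42.19 cm.
Lens 2: 1/d_i2 = 1/(39.0) − 1/(42.19) = 0.001939, so d_i2 = 515.8 cm; m₂ = −d_i2/d_o2 = -12.23.
m = m₁·m₂ = (-0.2963)(-12.23) = +3.62.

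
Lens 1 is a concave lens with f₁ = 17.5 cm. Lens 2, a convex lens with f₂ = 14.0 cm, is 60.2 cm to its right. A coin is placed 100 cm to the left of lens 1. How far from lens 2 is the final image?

Lens 1 is diverging, so f₁ = −17.5 cm.
Lens 1: 1/d_i1 = 1/f₁ − 1/d_o1 = 1/(-17.5) − 1/(100) = -0.06714, so d_i1 = -14.89 cm.
The intermediate image is 14.89 cm to the left of lens 1 (virtual), which is 60.2 − (-14.89) = 75.09 cm to the left of lens 2, so d_o2 = +75.09 cm.
Lens 2: 1/d_i2 = 1/f₂ − 1/d_o2 = 1/(14.0) − 1/(75.09) = 0.05811, so d_i2 = 17.2 cm.
The final image is real, 17.2 cm to the right of lens 2 (overall magnification ≈ -0.034).

17.2 cm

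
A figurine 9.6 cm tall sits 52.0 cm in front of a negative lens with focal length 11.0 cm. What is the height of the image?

For a negative lens, f = -11.0 cm.
1/d_i = 1/f − 1/d_o = 1/(-11.00) − 1/(52.0) = -0.1101, so d_i = -9.079 cm.
m = −d_i/d_o = +0.1746.
|h_i| = |m|·h_o = 0.1746 × 9.6 = 1.68 cm. The image is virtual, upright and reduced, on the same side as the object.

1.68 cm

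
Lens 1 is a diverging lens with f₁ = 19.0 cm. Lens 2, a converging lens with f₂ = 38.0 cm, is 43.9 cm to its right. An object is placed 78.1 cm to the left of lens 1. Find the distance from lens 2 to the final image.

106 cm

Lens 1 is diverging, so f₁ = −19.0 cm.
Lens 1: 1/d_i1 = 1/f₁ − 1/d_o1 = 1/(-19.0) − 1/(78.1) = -0.06544, so d_i1 = -15.28 cm.
The intermediate image is 15.28 cm to the left of lens 1 (virtual), which is 43.9 − (-15.28) = 59.18 cm to the left of lens 2, so d_o2 = +59.18 cm.
Lens 2: 1/d_i2 = 1/f₂ − 1/d_o2 = 1/(38.0) − 1/(59.18) = 0.009418, so d_i2 = 106 cm.
The final image is real, 106 cm to the right of lens 2 (overall magnification ≈ -0.35).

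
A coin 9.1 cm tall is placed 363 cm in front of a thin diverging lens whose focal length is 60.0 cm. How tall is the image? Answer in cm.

1.29 cm

For a diverging lens, f = -60.0 cm.
1/d_i = 1/f − 1/d_o = 1/(-60.00) − 1/(363) = -0.01942, so d_i = -51.49 cm.
m = −d_i/d_o = +0.1418.
|h_i| = |m|·h_o = 0.1418 × 9.1 = 1.29 cm. The image is virtual, upright and reduced, on the same side as the object.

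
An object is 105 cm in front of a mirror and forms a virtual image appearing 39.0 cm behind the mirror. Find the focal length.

f = -62.0 cm (convex)

Virtual image ⇒ d_i = −39.0 cm.
1/f = 1/d_o + 1/d_i = 1/(105) + 1/(-39.0) = -0.01612, so f = -62.0 cm.
Since f is negative, the mirror is convex.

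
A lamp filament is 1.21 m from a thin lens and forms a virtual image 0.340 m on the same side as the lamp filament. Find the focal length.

Virtual image ⇒ d_i = −0.340 m.
1/f = 1/d_o + 1/d_i = 1/(1.21) + 1/(-0.340) = -2.115, so f = -0.473 m.
Since f is negative, the thin lens is diverging.

f = -0.473 m (diverging)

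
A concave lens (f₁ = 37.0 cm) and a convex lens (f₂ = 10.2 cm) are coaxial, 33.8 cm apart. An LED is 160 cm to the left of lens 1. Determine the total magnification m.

f₁ = −37.0 cm (diverging).
Lens 1: 1/d_i1 = 1/(-37.0) − 1/(160) = -0.03328, so d_i1 = -30.05 cm; m₁ = −d_i1/d_o1 = +0.1878.
d_o2 = 33.8 − (-30.05) = 63.85 cm.
Lens 2: 1/d_i2 = 1/(10.2) − 1/(63.85) = 0.08238, so d_i2 = 12.14 cm; m₂ = −d_i2/d_o2 = -0.1901.
m = m₁·m₂ = (+0.1878)(-0.1901) = -0.0357.

m = -0.0357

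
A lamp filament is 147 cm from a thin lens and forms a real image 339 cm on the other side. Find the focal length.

Real image ⇒ d_i = +339 cm.
1/f = 1/d_o + 1/d_i = 1/(147) + 1/(339) = 0.009753, so f = 103 cm.
Since f is positive, the thin lens is converging.

f = 103 cm (converging)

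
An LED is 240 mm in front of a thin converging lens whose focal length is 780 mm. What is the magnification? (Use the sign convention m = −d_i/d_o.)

m = +1.44

1/d_i = 1/f − 1/d_o = 1/(780.0) − 1/(240) = -0.002885, so d_i = -346.7 mm.
m = −d_i/d_o = −(-346.7)/(240) = +1.44.
The image is virtual, upright and enlarged, on the same side as the object.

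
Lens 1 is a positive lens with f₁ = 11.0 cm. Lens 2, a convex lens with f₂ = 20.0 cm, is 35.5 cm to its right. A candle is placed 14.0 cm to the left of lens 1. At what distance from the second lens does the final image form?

8.84 cm

Lens 1: 1/d_i1 = 1/f₁ − 1/d_o1 = 1/(11.0) − 1/(14.0) = 0.01948, so d_i1 = 51.33 cm.
The intermediate image is 51.33 cm to the right of lens 1, which lies 15.83 cm to the right of lens 2 — a virtual object — so d_o2 = −15.83 cm.
Lens 2: 1/d_i2 = 1/f₂ − 1/d_o2 = 1/(20.0) − 1/(-15.83) = 0.1132, so d_i2 = 8.84 cm.
The final image is real, 8.84 cm to the right of lens 2 (overall magnification ≈ -2.0).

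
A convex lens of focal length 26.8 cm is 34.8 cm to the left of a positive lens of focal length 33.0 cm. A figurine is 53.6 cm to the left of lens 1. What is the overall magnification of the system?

m = -0.637

Lens 1: 1/d_i1 = 1/(26.8) − 1/(53.6) = 0.01866, so d_i1 = 53.60 cm; m₁ = −d_i1/d_o1 = -1.000.
d_o2 = 34.8 − (53.60) = -18.80 cm (virtual object).
Lens 2: 1/d_i2 = 1/(33.0) − 1/(-18.80) = 0.08349, so d_i2 = 11.98 cm; m₂ = −d_i2/d_o2 = +0.6371.
m = m₁·m₂ = (-1.000)(+0.6371) = -0.637.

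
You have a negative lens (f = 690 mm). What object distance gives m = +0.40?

1040 mm

For a negative lens, f = -690 mm.
m = −d_i/d_o ⇒ d_i = −m·d_o.
1/f = 1/d_o + 1/d_i = 1/d_o − 1/(m·d_o) = (1 − 1/m)/d_o, so d_o = f(1 − 1/m) = (-690.0)(1 − 1/(+0.40)) = 1040 mm.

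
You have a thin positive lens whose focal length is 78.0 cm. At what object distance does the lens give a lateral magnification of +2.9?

51.1 cm

m = −d_i/d_o ⇒ d_i = −m·d_o.
1/f = 1/d_o + 1/d_i = 1/d_o − 1/(m·d_o) = (1 − 1/m)/d_o, so d_o = f(1 − 1/m) = (78.00)(1 − 1/(+2.9)) = 51.1 cm.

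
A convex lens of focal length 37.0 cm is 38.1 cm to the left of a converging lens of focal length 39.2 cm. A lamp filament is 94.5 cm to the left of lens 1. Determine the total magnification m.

Lens 1: 1/d_i1 = 1/(37.0) − 1/(94.5) = 0.01645, so d_i1 = 60.81 cm; m₁ = −d_i1/d_o1 = -0.6435.
d_o2 = 38.1 − (60.81) = -22.71 cm (virtual object).
Lens 2: 1/d_i2 = 1/(39.2) − 1/(-22.71) = 0.06954, so d_i2 = 14.38 cm; m₂ = −d_i2/d_o2 = +0.6332.
m = m₁·m₂ = (-0.6435)(+0.6332) = -0.407.

m = -0.407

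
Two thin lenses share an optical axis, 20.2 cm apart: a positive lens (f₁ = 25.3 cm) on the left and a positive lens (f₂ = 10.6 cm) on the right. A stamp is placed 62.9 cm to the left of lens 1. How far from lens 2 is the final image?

Lens 1: 1/d_i1 = 1/f₁ − 1/d_o1 = 1/(25.3) − 1/(62.9) = 0.02363, so d_i1 = 42.32 cm.
The intermediate image is 42.32 cm to the right of lens 1, which lies 22.12 cm to the right of lens 2 — a virtual object — so d_o2 = −22.12 cm.
Lens 2: 1/d_i2 = 1/f₂ − 1/d_o2 = 1/(10.6) − 1/(-22.12) = 0.1395, so d_i2 = 7.17 cm.
The final image is real, 7.17 cm to the right of lens 2 (overall magnification ≈ -0.22).

7.17 cm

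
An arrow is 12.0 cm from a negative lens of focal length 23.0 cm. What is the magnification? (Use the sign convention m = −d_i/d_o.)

For a negative lens, f = -23.0 cm.
1/d_i = 1/f − 1/d_o = 1/(-23.00) − 1/(12.0) = -0.1268, so d_i = -7.886 cm.
m = −d_i/d_o = −(-7.886)/(12.0) = +0.657.
The image is virtual, upright and reduced, on the same side as the object.

m = +0.657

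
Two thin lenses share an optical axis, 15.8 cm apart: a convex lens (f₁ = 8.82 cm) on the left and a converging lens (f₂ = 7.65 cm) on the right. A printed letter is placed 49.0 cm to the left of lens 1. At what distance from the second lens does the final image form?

Lens 1: 1/d_i1 = 1/f₁ − 1/d_o1 = 1/(8.82) − 1/(49.0) = 0.09297, so d_i1 = 10.76 cm.
The intermediate image is 10.76 cm to the right of lens 1, which is 15.8 − (10.76) = 5.040 cm to the left of lens 2, so d_o2 = +5.040 cm.
Lens 2: 1/d_i2 = 1/f₂ − 1/d_o2 = 1/(7.65) − 1/(5.040) = -0.06769, so d_i2 = -14.8 cm.
The final image is virtual, 14.8 cm to the left of lens 2 (overall magnification ≈ -0.64).

14.8 cm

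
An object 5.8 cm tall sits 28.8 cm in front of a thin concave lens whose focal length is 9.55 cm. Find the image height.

1.44 cm

For a concave lens, f = -9.55 cm.
1/d_i = 1/f − 1/d_o = 1/(-9.550) − 1/(28.8) = -0.1394, so d_i = -7.172 cm.
m = −d_i/d_o = +0.2490.
|h_i| = |m|·h_o = 0.2490 × 5.8 = 1.44 cm. The image is virtual, upright and reduced, on the same side as the object.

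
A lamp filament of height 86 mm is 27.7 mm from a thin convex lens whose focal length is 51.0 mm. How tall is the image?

1/d_i = 1/f − 1/d_o = 1/(51.00) − 1/(27.7) = -0.01649, so d_i = -60.63 mm.
m = −d_i/d_o = +2.189.
|h_i| = |m|·h_o = 2.189 × 86 = 188 mm. The image is virtual, upright and enlarged, on the same side as the object.

188 mm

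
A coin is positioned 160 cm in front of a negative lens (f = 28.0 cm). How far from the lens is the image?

For a negative lens, f = -28.0 cm.
Thin-lens equation: 1/d_i = 1/f − 1/d_o = 1/(-28.00) − 1/(160) = -0.03571 − 0.006250 = -0.04196, so d_i = -23.8 cm.
The image is virtual, upright and reduced, on the same side as the object.

23.8 cm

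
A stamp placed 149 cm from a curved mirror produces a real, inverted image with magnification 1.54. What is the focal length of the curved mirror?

m = −d_i/d_o ⇒ d_i = −m·d_o = −(-1.54)·(149) = 229.5 cm.
1/f = 1/d_o + 1/d_i = 1/(149) + 1/(229.5) = 0.01107, so f = 90.3 cm.
Since f is positive, the curved mirror is concave.

f = 90.3 cm (concave)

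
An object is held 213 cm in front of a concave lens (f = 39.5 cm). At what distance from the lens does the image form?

33.3 cm

For a concave lens, f = -39.5 cm.
Thin-lens equation: 1/q = 1/f − 1/p = 1/(-39.50) − 1/(213) = -0.02532 − 0.004695 = -0.03001, so q = -33.3 cm.
The image is virtual, upright and reduced, on the same side as the object.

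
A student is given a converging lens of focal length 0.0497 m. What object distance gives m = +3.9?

0.0370 m

m = −d_i/d_o ⇒ d_i = −m·d_o.
1/f = 1/d_o + 1/d_i = 1/d_o − 1/(m·d_o) = (1 − 1/m)/d_o, so d_o = f(1 − 1/m) = (0.04970)(1 − 1/(+3.9)) = 0.0370 m.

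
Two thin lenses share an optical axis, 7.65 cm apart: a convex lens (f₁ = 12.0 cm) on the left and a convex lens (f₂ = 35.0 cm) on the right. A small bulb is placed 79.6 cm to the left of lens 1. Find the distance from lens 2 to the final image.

5.47 cm

Lens 1: 1/d_i1 = 1/f₁ − 1/d_o1 = 1/(12.0) − 1/(79.6) = 0.07077, so d_i1 = 14.13 cm.
The intermediate image is 14.13 cm to the right of lens 1, which lies 6.480 cm to the right of lens 2 — a virtual object — so d_o2 = −6.480 cm.
Lens 2: 1/d_i2 = 1/f₂ − 1/d_o2 = 1/(35.0) − 1/(-6.480) = 0.1829, so d_i2 = 5.47 cm.
The final image is real, 5.47 cm to the right of lens 2 (overall magnification ≈ -0.15).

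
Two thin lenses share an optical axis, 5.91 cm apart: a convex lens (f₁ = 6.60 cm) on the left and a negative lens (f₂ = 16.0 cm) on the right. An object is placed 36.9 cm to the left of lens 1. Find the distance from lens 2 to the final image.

2.45 cm

Lens 1: 1/d_i1 = 1/f₁ − 1/d_o1 = 1/(6.60) − 1/(36.9) = 0.1244, so d_i1 = 8.038 cm.
The intermediate image is 8.038 cm to the right of lens 1, which lies 2.128 cm to the right of lens 2 — a virtual object — so d_o2 = −2.128 cm.
Lens 2 is diverging, so f₂ = −16.0 cm.
Lens 2: 1/d_i2 = 1/f₂ − 1/d_o2 = 1/(-16.0) − 1/(-2.128) = 0.4074, so d_i2 = 2.45 cm.
The final image is real, 2.45 cm to the right of lens 2 (overall magnification ≈ -0.25).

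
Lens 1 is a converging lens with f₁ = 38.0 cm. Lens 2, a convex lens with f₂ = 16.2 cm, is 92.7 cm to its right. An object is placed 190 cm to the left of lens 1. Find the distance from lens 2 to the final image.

25.2 cm

Lens 1: 1/d_i1 = 1/f₁ − 1/d_o1 = 1/(38.0) − 1/(190) = 0.02105, so d_i1 = 47.50 cm.
The intermediate image is 47.50 cm to the right of lens 1, which is 92.7 − (47.50) = 45.20 cm to the left of lens 2, so d_o2 = +45.20 cm.
Lens 2: 1/d_i2 = 1/f₂ − 1/d_o2 = 1/(16.2) − 1/(45.20) = 0.03960, so d_i2 = 25.2 cm.
The final image is real, 25.2 cm to the right of lens 2 (overall magnification ≈ 0.14).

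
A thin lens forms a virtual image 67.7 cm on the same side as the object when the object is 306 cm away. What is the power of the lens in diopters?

Virtual image ⇒ d_i = −67.7 cm.
1/f = 1/d_o + 1/d_i = 1/(306) + 1/(-67.7) = -0.01150 cm⁻¹.
f = -86.93 cm = -0.8693 m, so P = 1/f = -1.15 D.

P = -1.15 D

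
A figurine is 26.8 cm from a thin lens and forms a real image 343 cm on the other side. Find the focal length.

Real image ⇒ d_i = +343 cm.
1/f = 1/d_o + 1/d_i = 1/(26.8) + 1/(343) = 0.04023, so f = 24.9 cm.
Since f is positive, the thin lens is converging.

f = 24.9 cm (converging)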